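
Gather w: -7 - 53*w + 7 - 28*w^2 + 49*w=-28*w^2 - 4*w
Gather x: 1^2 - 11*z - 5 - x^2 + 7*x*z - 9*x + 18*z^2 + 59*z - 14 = -x^2 + x*(7*z - 9) + 18*z^2 + 48*z - 18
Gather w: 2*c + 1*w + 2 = 2*c + w + 2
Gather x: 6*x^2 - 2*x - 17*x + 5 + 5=6*x^2 - 19*x + 10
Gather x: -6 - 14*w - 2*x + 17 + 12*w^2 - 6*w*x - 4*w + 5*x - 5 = 12*w^2 - 18*w + x*(3 - 6*w) + 6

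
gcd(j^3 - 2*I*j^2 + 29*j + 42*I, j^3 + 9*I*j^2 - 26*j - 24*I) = j^2 + 5*I*j - 6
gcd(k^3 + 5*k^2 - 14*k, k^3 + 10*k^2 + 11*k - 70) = k^2 + 5*k - 14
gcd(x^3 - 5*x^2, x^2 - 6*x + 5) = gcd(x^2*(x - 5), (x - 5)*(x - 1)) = x - 5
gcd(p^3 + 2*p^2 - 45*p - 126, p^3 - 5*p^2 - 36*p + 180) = p + 6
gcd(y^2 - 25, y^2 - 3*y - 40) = y + 5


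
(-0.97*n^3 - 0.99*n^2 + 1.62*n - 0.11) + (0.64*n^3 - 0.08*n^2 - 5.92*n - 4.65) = -0.33*n^3 - 1.07*n^2 - 4.3*n - 4.76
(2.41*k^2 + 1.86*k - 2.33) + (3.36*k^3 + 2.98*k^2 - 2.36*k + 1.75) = 3.36*k^3 + 5.39*k^2 - 0.5*k - 0.58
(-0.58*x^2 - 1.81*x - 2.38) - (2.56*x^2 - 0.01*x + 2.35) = -3.14*x^2 - 1.8*x - 4.73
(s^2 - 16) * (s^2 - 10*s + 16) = s^4 - 10*s^3 + 160*s - 256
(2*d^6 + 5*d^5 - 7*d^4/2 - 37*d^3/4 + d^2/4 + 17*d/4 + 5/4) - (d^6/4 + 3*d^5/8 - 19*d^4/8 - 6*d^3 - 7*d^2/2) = 7*d^6/4 + 37*d^5/8 - 9*d^4/8 - 13*d^3/4 + 15*d^2/4 + 17*d/4 + 5/4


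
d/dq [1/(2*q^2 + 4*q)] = (-q - 1)/(q^2*(q + 2)^2)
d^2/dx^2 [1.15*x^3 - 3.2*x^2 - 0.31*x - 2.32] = 6.9*x - 6.4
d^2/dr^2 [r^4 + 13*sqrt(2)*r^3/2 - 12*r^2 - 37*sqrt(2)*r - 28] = 12*r^2 + 39*sqrt(2)*r - 24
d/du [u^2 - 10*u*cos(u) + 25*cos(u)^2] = 10*u*sin(u) + 2*u - 25*sin(2*u) - 10*cos(u)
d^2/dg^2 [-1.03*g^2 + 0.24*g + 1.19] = -2.06000000000000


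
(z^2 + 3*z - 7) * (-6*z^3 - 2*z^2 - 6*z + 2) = -6*z^5 - 20*z^4 + 30*z^3 - 2*z^2 + 48*z - 14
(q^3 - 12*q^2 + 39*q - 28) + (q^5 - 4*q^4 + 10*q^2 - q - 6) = q^5 - 4*q^4 + q^3 - 2*q^2 + 38*q - 34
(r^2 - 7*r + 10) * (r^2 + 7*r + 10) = r^4 - 29*r^2 + 100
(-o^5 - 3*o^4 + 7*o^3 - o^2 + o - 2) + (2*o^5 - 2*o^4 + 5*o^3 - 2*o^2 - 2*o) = o^5 - 5*o^4 + 12*o^3 - 3*o^2 - o - 2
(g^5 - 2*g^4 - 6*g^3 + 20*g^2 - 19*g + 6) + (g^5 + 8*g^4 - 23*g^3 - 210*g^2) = 2*g^5 + 6*g^4 - 29*g^3 - 190*g^2 - 19*g + 6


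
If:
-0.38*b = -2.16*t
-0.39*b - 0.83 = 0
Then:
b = -2.13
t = -0.37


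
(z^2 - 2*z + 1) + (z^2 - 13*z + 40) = 2*z^2 - 15*z + 41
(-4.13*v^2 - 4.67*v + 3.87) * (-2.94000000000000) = 12.1422*v^2 + 13.7298*v - 11.3778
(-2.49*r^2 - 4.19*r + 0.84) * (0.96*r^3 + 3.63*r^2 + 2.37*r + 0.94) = -2.3904*r^5 - 13.0611*r^4 - 20.3046*r^3 - 9.2217*r^2 - 1.9478*r + 0.7896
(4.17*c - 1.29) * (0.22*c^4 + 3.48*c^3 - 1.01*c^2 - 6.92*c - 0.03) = 0.9174*c^5 + 14.2278*c^4 - 8.7009*c^3 - 27.5535*c^2 + 8.8017*c + 0.0387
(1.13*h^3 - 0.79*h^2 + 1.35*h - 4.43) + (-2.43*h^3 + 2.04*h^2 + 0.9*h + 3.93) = -1.3*h^3 + 1.25*h^2 + 2.25*h - 0.5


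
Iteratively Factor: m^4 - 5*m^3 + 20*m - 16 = (m + 2)*(m^3 - 7*m^2 + 14*m - 8) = (m - 4)*(m + 2)*(m^2 - 3*m + 2) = (m - 4)*(m - 1)*(m + 2)*(m - 2)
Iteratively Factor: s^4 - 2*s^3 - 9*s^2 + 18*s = (s - 2)*(s^3 - 9*s) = (s - 2)*(s + 3)*(s^2 - 3*s) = s*(s - 2)*(s + 3)*(s - 3)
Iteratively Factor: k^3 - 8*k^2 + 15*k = (k)*(k^2 - 8*k + 15) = k*(k - 3)*(k - 5)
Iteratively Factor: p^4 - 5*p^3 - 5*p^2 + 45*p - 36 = (p - 3)*(p^3 - 2*p^2 - 11*p + 12) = (p - 3)*(p - 1)*(p^2 - p - 12) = (p - 4)*(p - 3)*(p - 1)*(p + 3)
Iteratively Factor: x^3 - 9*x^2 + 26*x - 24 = (x - 2)*(x^2 - 7*x + 12) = (x - 3)*(x - 2)*(x - 4)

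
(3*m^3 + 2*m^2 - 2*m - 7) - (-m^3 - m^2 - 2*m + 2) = 4*m^3 + 3*m^2 - 9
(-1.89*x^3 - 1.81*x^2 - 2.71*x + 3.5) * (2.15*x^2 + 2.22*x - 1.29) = -4.0635*x^5 - 8.0873*x^4 - 7.4066*x^3 + 3.8437*x^2 + 11.2659*x - 4.515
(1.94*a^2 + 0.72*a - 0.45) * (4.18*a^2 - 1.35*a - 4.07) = 8.1092*a^4 + 0.3906*a^3 - 10.7488*a^2 - 2.3229*a + 1.8315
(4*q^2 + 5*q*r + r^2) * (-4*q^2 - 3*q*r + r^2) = -16*q^4 - 32*q^3*r - 15*q^2*r^2 + 2*q*r^3 + r^4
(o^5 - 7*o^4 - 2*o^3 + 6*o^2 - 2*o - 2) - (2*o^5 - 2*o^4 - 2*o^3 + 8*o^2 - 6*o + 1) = -o^5 - 5*o^4 - 2*o^2 + 4*o - 3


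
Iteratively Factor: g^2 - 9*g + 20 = (g - 5)*(g - 4)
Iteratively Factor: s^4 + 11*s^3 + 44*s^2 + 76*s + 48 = (s + 3)*(s^3 + 8*s^2 + 20*s + 16) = (s + 2)*(s + 3)*(s^2 + 6*s + 8) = (s + 2)*(s + 3)*(s + 4)*(s + 2)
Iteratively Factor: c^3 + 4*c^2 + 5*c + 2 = (c + 1)*(c^2 + 3*c + 2) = (c + 1)*(c + 2)*(c + 1)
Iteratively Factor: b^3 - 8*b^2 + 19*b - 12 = (b - 4)*(b^2 - 4*b + 3) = (b - 4)*(b - 3)*(b - 1)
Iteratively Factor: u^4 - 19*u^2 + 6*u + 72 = (u + 2)*(u^3 - 2*u^2 - 15*u + 36) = (u + 2)*(u + 4)*(u^2 - 6*u + 9) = (u - 3)*(u + 2)*(u + 4)*(u - 3)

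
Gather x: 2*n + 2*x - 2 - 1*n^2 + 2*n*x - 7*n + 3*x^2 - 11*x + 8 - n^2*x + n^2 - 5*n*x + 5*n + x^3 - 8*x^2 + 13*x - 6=x^3 - 5*x^2 + x*(-n^2 - 3*n + 4)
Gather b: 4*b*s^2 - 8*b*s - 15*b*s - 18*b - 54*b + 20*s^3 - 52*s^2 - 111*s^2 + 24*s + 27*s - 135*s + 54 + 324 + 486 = b*(4*s^2 - 23*s - 72) + 20*s^3 - 163*s^2 - 84*s + 864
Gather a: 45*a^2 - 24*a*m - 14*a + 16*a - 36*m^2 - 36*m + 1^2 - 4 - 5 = 45*a^2 + a*(2 - 24*m) - 36*m^2 - 36*m - 8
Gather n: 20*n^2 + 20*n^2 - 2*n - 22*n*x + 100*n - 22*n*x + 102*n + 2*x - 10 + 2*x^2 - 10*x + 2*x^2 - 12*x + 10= 40*n^2 + n*(200 - 44*x) + 4*x^2 - 20*x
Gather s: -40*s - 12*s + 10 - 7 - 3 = -52*s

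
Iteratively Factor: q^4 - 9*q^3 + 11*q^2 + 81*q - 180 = (q - 4)*(q^3 - 5*q^2 - 9*q + 45) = (q - 4)*(q - 3)*(q^2 - 2*q - 15) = (q - 5)*(q - 4)*(q - 3)*(q + 3)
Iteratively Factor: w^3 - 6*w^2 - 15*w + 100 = (w + 4)*(w^2 - 10*w + 25) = (w - 5)*(w + 4)*(w - 5)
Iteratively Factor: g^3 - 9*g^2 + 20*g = (g)*(g^2 - 9*g + 20) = g*(g - 4)*(g - 5)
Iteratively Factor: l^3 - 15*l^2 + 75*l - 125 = (l - 5)*(l^2 - 10*l + 25) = (l - 5)^2*(l - 5)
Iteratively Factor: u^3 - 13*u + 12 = (u - 3)*(u^2 + 3*u - 4) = (u - 3)*(u + 4)*(u - 1)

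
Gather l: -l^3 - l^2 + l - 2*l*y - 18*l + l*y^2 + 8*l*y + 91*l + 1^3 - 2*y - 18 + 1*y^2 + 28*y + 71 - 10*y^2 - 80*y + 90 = -l^3 - l^2 + l*(y^2 + 6*y + 74) - 9*y^2 - 54*y + 144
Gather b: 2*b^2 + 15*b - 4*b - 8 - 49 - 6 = 2*b^2 + 11*b - 63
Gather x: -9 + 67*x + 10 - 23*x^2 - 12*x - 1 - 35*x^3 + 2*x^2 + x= -35*x^3 - 21*x^2 + 56*x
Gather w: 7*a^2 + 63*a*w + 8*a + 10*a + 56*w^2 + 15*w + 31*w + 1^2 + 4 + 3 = 7*a^2 + 18*a + 56*w^2 + w*(63*a + 46) + 8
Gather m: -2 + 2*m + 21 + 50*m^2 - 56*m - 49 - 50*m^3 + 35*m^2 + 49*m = -50*m^3 + 85*m^2 - 5*m - 30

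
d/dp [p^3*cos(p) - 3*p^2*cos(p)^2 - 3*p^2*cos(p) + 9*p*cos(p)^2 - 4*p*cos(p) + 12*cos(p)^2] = -p^3*sin(p) + 3*p^2*sin(2*p) + 3*sqrt(2)*p^2*sin(p + pi/4) + 4*p*sin(p) - 9*p*sin(2*p) - 6*p*cos(p) - 3*p*cos(2*p) - 3*p - 12*sin(2*p) - 4*cos(p) + 9*cos(2*p)/2 + 9/2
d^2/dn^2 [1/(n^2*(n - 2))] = 2*(n^2 + 2*n*(n - 2) + 3*(n - 2)^2)/(n^4*(n - 2)^3)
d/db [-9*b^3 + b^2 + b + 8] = -27*b^2 + 2*b + 1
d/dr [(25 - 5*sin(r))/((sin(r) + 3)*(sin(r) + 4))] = 5*(sin(r)^2 - 10*sin(r) - 47)*cos(r)/((sin(r) + 3)^2*(sin(r) + 4)^2)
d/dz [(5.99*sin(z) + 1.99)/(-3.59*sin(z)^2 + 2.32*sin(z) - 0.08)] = (21.5041*sin(z)^2 + 14.2882*sin(z) - 5.096)*cos(z)/(12.8881*sin(z)^4 - 16.6576*sin(z)^3 + 5.9568*sin(z)^2 - 0.3712*sin(z) + 0.0064)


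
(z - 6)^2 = z^2 - 12*z + 36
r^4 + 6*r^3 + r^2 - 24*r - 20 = (r - 2)*(r + 1)*(r + 2)*(r + 5)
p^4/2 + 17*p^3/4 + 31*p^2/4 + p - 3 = (p/2 + 1)*(p - 1/2)*(p + 1)*(p + 6)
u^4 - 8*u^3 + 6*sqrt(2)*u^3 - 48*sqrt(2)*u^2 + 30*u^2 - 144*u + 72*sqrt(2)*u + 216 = (u - 6)*(u - 2)*(u + 3*sqrt(2))^2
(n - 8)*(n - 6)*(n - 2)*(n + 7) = n^4 - 9*n^3 - 36*n^2 + 436*n - 672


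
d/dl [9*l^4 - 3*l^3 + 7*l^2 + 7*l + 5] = 36*l^3 - 9*l^2 + 14*l + 7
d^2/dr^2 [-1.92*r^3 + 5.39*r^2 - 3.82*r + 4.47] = 10.78 - 11.52*r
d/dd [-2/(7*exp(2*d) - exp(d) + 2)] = (28*exp(d) - 2)*exp(d)/(7*exp(2*d) - exp(d) + 2)^2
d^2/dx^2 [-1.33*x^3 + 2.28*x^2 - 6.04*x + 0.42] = 4.56 - 7.98*x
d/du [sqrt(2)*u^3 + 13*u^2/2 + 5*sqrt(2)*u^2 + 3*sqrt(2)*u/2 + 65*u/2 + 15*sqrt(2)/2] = 3*sqrt(2)*u^2 + 13*u + 10*sqrt(2)*u + 3*sqrt(2)/2 + 65/2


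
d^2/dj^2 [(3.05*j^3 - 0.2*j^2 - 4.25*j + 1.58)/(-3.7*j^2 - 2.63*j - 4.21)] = (-5.6843418860808e-14*j^4 + 165.29921*j^3 - 351.09669*j^2 - 813.81441*j - 59.658994)/(50.653*j^6 + 108.0141*j^5 + 249.68229*j^4 + 263.996507*j^3 + 284.097957*j^2 + 139.843149*j + 74.618461)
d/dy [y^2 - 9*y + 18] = 2*y - 9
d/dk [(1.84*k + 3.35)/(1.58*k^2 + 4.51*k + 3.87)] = (2.9072*k^2 + 8.2984*k - (1.84*k + 3.35)*(3.16*k + 4.51) + 7.1208)/(1.58*k^2 + 4.51*k + 3.87)^2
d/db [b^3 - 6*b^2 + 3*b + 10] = 3*b^2 - 12*b + 3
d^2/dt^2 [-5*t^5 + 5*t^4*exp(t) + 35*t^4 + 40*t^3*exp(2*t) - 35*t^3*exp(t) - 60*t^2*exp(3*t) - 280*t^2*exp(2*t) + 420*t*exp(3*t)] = 5*t^4*exp(t) + 160*t^3*exp(2*t) + 5*t^3*exp(t) - 100*t^3 - 540*t^2*exp(3*t) - 640*t^2*exp(2*t) - 150*t^2*exp(t) + 420*t^2 + 3060*t*exp(3*t) - 2000*t*exp(2*t) - 210*t*exp(t) + 2400*exp(3*t) - 560*exp(2*t)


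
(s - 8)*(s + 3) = s^2 - 5*s - 24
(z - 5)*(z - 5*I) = z^2 - 5*z - 5*I*z + 25*I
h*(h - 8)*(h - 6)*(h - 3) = h^4 - 17*h^3 + 90*h^2 - 144*h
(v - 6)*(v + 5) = v^2 - v - 30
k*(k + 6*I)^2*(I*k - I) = I*k^4 - 12*k^3 - I*k^3 + 12*k^2 - 36*I*k^2 + 36*I*k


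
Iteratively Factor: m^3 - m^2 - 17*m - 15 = (m + 1)*(m^2 - 2*m - 15) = (m + 1)*(m + 3)*(m - 5)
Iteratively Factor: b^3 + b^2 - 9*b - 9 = (b - 3)*(b^2 + 4*b + 3) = (b - 3)*(b + 3)*(b + 1)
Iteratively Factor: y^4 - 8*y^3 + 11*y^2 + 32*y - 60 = (y - 2)*(y^3 - 6*y^2 - y + 30) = (y - 2)*(y + 2)*(y^2 - 8*y + 15) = (y - 5)*(y - 2)*(y + 2)*(y - 3)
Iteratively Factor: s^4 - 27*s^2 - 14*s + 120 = (s - 2)*(s^3 + 2*s^2 - 23*s - 60) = (s - 2)*(s + 3)*(s^2 - s - 20) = (s - 5)*(s - 2)*(s + 3)*(s + 4)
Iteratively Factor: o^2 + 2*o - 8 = (o - 2)*(o + 4)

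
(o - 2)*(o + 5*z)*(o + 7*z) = o^3 + 12*o^2*z - 2*o^2 + 35*o*z^2 - 24*o*z - 70*z^2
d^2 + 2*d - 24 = (d - 4)*(d + 6)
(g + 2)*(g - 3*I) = g^2 + 2*g - 3*I*g - 6*I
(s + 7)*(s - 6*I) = s^2 + 7*s - 6*I*s - 42*I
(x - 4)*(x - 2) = x^2 - 6*x + 8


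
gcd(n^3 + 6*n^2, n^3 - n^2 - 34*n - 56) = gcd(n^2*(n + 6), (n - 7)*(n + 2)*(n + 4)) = 1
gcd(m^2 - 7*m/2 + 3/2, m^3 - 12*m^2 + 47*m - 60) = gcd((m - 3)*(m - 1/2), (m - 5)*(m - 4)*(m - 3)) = m - 3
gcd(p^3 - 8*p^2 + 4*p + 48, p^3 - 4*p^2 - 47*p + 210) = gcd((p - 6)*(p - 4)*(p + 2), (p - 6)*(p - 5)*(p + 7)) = p - 6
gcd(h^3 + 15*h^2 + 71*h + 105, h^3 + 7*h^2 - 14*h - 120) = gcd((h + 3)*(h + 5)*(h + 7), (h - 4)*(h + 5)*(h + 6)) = h + 5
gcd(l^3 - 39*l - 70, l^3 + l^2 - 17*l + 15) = l + 5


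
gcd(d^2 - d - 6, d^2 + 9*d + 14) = d + 2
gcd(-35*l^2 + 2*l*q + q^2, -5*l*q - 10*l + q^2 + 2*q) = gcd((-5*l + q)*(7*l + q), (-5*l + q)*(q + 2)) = -5*l + q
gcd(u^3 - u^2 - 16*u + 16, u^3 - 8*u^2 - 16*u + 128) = u^2 - 16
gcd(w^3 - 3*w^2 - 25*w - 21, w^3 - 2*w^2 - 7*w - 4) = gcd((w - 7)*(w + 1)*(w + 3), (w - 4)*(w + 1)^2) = w + 1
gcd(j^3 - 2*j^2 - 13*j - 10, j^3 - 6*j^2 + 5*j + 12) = j + 1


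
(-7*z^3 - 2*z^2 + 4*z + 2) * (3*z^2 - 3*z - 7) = -21*z^5 + 15*z^4 + 67*z^3 + 8*z^2 - 34*z - 14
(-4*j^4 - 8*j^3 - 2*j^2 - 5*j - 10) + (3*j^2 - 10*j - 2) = -4*j^4 - 8*j^3 + j^2 - 15*j - 12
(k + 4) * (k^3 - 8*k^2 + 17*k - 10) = k^4 - 4*k^3 - 15*k^2 + 58*k - 40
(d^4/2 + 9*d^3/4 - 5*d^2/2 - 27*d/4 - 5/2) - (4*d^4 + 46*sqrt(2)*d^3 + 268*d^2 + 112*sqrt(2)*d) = -7*d^4/2 - 46*sqrt(2)*d^3 + 9*d^3/4 - 541*d^2/2 - 112*sqrt(2)*d - 27*d/4 - 5/2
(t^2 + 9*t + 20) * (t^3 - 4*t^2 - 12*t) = t^5 + 5*t^4 - 28*t^3 - 188*t^2 - 240*t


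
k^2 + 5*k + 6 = (k + 2)*(k + 3)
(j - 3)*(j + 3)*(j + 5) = j^3 + 5*j^2 - 9*j - 45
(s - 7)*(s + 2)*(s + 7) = s^3 + 2*s^2 - 49*s - 98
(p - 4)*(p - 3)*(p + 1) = p^3 - 6*p^2 + 5*p + 12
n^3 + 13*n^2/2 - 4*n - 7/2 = (n - 1)*(n + 1/2)*(n + 7)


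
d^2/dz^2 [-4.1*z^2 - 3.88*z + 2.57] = -8.20000000000000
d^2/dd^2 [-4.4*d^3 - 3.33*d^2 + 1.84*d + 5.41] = -26.4*d - 6.66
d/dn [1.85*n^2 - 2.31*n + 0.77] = 3.7*n - 2.31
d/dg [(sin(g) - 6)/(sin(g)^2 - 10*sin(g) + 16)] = (12*sin(g) + cos(g)^2 - 45)*cos(g)/(sin(g)^2 - 10*sin(g) + 16)^2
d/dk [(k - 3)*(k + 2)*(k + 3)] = 3*k^2 + 4*k - 9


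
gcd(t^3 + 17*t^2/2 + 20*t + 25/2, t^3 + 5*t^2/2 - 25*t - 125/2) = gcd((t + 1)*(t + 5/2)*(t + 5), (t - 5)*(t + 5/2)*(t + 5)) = t^2 + 15*t/2 + 25/2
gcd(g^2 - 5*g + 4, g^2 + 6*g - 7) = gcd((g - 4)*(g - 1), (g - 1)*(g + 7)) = g - 1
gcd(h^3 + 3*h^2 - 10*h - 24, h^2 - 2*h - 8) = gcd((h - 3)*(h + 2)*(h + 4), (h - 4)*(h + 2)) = h + 2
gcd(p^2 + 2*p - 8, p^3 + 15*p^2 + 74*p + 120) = p + 4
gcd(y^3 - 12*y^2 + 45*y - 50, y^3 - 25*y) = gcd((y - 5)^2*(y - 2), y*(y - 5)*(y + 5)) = y - 5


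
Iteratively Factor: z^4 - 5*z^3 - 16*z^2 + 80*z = (z)*(z^3 - 5*z^2 - 16*z + 80) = z*(z - 5)*(z^2 - 16) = z*(z - 5)*(z + 4)*(z - 4)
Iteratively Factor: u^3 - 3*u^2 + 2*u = (u - 1)*(u^2 - 2*u) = (u - 2)*(u - 1)*(u)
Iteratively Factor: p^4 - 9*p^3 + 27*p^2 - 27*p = (p)*(p^3 - 9*p^2 + 27*p - 27) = p*(p - 3)*(p^2 - 6*p + 9) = p*(p - 3)^2*(p - 3)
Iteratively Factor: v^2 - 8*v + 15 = (v - 3)*(v - 5)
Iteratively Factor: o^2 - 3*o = (o - 3)*(o)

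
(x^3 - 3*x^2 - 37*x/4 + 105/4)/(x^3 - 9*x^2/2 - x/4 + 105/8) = 2*(x + 3)/(2*x + 3)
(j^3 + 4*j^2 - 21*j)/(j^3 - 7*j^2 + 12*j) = (j + 7)/(j - 4)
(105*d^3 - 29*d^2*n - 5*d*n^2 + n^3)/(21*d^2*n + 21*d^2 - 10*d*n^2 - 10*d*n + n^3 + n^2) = (5*d + n)/(n + 1)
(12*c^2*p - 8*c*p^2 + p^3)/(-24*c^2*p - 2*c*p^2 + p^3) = (-2*c + p)/(4*c + p)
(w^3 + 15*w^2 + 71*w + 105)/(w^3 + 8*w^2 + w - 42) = (w + 5)/(w - 2)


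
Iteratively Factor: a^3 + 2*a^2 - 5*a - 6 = (a + 1)*(a^2 + a - 6) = (a - 2)*(a + 1)*(a + 3)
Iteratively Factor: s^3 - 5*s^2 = (s)*(s^2 - 5*s) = s*(s - 5)*(s)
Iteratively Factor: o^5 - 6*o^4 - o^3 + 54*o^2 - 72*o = (o - 4)*(o^4 - 2*o^3 - 9*o^2 + 18*o) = (o - 4)*(o - 2)*(o^3 - 9*o) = o*(o - 4)*(o - 2)*(o^2 - 9) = o*(o - 4)*(o - 2)*(o + 3)*(o - 3)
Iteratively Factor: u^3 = (u)*(u^2) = u^2*(u)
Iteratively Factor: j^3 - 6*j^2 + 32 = (j + 2)*(j^2 - 8*j + 16) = (j - 4)*(j + 2)*(j - 4)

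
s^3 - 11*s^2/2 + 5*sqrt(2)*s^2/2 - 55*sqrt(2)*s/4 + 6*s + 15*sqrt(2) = (s - 4)*(s - 3/2)*(s + 5*sqrt(2)/2)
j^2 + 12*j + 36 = (j + 6)^2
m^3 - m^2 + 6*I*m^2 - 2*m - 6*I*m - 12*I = (m - 2)*(m + 1)*(m + 6*I)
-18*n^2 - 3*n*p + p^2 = (-6*n + p)*(3*n + p)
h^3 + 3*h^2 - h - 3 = (h - 1)*(h + 1)*(h + 3)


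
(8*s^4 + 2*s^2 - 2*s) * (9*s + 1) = 72*s^5 + 8*s^4 + 18*s^3 - 16*s^2 - 2*s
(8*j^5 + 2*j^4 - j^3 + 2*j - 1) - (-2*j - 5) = 8*j^5 + 2*j^4 - j^3 + 4*j + 4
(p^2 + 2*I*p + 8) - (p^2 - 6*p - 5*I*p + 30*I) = 6*p + 7*I*p + 8 - 30*I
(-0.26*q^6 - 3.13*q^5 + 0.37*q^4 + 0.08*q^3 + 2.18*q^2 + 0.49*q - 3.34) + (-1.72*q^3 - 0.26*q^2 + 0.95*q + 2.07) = -0.26*q^6 - 3.13*q^5 + 0.37*q^4 - 1.64*q^3 + 1.92*q^2 + 1.44*q - 1.27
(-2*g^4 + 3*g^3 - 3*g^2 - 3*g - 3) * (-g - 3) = 2*g^5 + 3*g^4 - 6*g^3 + 12*g^2 + 12*g + 9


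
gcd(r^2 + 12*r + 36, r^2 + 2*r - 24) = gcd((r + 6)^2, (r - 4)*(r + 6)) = r + 6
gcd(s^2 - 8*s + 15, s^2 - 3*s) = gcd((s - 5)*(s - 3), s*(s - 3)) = s - 3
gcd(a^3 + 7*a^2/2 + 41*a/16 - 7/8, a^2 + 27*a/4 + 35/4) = a + 7/4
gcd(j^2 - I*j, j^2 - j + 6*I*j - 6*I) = 1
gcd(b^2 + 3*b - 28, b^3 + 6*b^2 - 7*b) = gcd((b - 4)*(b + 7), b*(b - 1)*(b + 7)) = b + 7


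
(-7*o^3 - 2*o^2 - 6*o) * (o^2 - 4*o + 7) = -7*o^5 + 26*o^4 - 47*o^3 + 10*o^2 - 42*o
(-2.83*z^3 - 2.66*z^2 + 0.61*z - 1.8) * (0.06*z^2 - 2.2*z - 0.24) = -0.1698*z^5 + 6.0664*z^4 + 6.5678*z^3 - 0.8116*z^2 + 3.8136*z + 0.432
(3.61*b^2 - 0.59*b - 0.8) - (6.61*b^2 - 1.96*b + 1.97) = -3.0*b^2 + 1.37*b - 2.77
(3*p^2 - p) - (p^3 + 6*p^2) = -p^3 - 3*p^2 - p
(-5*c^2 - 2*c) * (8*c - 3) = -40*c^3 - c^2 + 6*c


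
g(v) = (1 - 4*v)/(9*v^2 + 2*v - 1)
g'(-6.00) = 0.01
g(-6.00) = 0.08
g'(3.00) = 0.04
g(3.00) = -0.13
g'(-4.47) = 0.03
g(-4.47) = 0.11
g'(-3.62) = 0.04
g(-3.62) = 0.14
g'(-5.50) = 0.02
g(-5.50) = 0.09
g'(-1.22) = 0.78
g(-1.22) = 0.59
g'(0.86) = 0.24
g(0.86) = -0.33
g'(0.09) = 1.20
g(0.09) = -0.86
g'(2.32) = 0.06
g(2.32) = -0.16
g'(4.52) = 0.02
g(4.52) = -0.09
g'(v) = (1 - 4*v)*(-18*v - 2)/(9*v^2 + 2*v - 1)^2 - 4/(9*v^2 + 2*v - 1) = 2*(18*v^2 - 9*v + 1)/(81*v^4 + 36*v^3 - 14*v^2 - 4*v + 1)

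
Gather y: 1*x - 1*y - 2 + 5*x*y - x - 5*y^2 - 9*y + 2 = -5*y^2 + y*(5*x - 10)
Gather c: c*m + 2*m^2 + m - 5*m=c*m + 2*m^2 - 4*m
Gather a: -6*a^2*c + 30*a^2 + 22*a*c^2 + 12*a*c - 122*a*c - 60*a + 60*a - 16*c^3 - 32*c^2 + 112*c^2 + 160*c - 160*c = a^2*(30 - 6*c) + a*(22*c^2 - 110*c) - 16*c^3 + 80*c^2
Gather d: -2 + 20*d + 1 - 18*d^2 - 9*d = -18*d^2 + 11*d - 1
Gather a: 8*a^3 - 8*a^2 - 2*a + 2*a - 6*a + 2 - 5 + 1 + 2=8*a^3 - 8*a^2 - 6*a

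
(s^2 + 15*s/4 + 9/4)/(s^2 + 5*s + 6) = (s + 3/4)/(s + 2)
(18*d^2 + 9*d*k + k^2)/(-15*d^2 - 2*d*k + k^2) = (-6*d - k)/(5*d - k)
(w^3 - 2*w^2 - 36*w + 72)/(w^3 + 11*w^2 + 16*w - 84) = (w - 6)/(w + 7)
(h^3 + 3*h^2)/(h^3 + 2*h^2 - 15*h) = h*(h + 3)/(h^2 + 2*h - 15)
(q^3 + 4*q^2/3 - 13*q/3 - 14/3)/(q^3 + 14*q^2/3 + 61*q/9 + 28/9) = 3*(q - 2)/(3*q + 4)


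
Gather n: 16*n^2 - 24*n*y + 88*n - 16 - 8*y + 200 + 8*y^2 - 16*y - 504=16*n^2 + n*(88 - 24*y) + 8*y^2 - 24*y - 320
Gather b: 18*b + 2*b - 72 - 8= 20*b - 80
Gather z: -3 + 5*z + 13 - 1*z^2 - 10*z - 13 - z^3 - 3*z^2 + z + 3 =-z^3 - 4*z^2 - 4*z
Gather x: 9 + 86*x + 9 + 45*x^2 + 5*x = 45*x^2 + 91*x + 18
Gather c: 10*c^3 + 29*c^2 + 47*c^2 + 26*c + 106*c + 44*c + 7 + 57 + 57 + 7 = 10*c^3 + 76*c^2 + 176*c + 128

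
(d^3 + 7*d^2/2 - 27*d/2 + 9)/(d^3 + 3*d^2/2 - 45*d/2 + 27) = (d - 1)/(d - 3)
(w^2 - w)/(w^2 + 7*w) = (w - 1)/(w + 7)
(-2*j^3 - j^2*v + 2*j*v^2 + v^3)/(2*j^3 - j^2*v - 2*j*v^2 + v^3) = (2*j + v)/(-2*j + v)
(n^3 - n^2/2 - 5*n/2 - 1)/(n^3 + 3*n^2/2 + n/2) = (n - 2)/n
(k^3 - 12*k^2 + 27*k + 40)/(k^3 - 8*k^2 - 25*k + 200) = (k + 1)/(k + 5)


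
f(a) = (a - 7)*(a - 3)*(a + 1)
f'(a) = (a - 7)*(a - 3) + (a - 7)*(a + 1) + (a - 3)*(a + 1) = 3*a^2 - 18*a + 11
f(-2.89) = -110.10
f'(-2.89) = 88.08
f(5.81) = -22.77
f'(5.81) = 7.69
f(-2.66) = -90.76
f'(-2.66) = 80.11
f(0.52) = 24.43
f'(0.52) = 2.45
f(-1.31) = -11.10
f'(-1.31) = 39.73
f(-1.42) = -15.63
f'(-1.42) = 42.61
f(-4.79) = -348.09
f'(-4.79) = 166.05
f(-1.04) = -1.30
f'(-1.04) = 32.96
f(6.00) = -21.00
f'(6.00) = 11.00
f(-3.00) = -120.00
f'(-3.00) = 92.00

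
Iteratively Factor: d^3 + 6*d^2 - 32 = (d + 4)*(d^2 + 2*d - 8) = (d + 4)^2*(d - 2)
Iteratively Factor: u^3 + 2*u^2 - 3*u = (u + 3)*(u^2 - u) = u*(u + 3)*(u - 1)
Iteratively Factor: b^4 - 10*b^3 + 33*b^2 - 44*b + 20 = (b - 2)*(b^3 - 8*b^2 + 17*b - 10) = (b - 2)*(b - 1)*(b^2 - 7*b + 10) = (b - 2)^2*(b - 1)*(b - 5)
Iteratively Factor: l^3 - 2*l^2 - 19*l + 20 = (l - 1)*(l^2 - l - 20) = (l - 1)*(l + 4)*(l - 5)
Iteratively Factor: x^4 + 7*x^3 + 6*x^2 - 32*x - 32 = (x + 4)*(x^3 + 3*x^2 - 6*x - 8) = (x + 1)*(x + 4)*(x^2 + 2*x - 8) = (x + 1)*(x + 4)^2*(x - 2)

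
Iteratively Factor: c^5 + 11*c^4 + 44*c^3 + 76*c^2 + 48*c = (c)*(c^4 + 11*c^3 + 44*c^2 + 76*c + 48) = c*(c + 2)*(c^3 + 9*c^2 + 26*c + 24) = c*(c + 2)^2*(c^2 + 7*c + 12) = c*(c + 2)^2*(c + 4)*(c + 3)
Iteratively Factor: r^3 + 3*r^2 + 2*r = (r + 2)*(r^2 + r) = (r + 1)*(r + 2)*(r)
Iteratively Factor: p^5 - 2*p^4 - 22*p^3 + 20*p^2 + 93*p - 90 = (p - 1)*(p^4 - p^3 - 23*p^2 - 3*p + 90) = (p - 1)*(p + 3)*(p^3 - 4*p^2 - 11*p + 30) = (p - 1)*(p + 3)^2*(p^2 - 7*p + 10) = (p - 2)*(p - 1)*(p + 3)^2*(p - 5)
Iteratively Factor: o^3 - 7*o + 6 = (o - 2)*(o^2 + 2*o - 3) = (o - 2)*(o + 3)*(o - 1)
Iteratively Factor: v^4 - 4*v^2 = (v)*(v^3 - 4*v) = v^2*(v^2 - 4) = v^2*(v + 2)*(v - 2)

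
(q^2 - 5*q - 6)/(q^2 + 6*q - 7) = (q^2 - 5*q - 6)/(q^2 + 6*q - 7)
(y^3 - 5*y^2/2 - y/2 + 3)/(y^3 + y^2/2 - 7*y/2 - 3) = (2*y - 3)/(2*y + 3)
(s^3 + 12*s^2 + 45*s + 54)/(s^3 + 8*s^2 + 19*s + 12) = (s^2 + 9*s + 18)/(s^2 + 5*s + 4)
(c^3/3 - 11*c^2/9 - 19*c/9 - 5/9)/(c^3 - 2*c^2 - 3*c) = (3*c^2 - 14*c - 5)/(9*c*(c - 3))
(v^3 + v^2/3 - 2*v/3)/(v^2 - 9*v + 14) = v*(3*v^2 + v - 2)/(3*(v^2 - 9*v + 14))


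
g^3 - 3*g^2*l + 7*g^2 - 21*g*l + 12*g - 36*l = (g + 3)*(g + 4)*(g - 3*l)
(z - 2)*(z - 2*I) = z^2 - 2*z - 2*I*z + 4*I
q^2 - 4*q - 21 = (q - 7)*(q + 3)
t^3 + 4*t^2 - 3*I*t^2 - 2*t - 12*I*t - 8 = (t + 4)*(t - 2*I)*(t - I)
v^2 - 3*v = v*(v - 3)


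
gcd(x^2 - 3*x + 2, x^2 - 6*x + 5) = x - 1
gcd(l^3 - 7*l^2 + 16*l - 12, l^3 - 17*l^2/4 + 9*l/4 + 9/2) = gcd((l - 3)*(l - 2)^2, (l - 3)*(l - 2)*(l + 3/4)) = l^2 - 5*l + 6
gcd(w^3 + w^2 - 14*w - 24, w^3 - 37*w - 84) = w + 3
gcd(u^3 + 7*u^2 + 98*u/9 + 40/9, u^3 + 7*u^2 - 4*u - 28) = 1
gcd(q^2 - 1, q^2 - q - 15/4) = 1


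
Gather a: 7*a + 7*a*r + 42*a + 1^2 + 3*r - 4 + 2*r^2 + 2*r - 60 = a*(7*r + 49) + 2*r^2 + 5*r - 63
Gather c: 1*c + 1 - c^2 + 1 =-c^2 + c + 2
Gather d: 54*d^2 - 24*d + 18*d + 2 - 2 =54*d^2 - 6*d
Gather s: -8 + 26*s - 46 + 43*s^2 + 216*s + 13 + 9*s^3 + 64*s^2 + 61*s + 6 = 9*s^3 + 107*s^2 + 303*s - 35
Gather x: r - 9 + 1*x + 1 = r + x - 8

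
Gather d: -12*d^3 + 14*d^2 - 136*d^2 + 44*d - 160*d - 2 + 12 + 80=-12*d^3 - 122*d^2 - 116*d + 90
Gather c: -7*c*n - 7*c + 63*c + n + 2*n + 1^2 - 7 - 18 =c*(56 - 7*n) + 3*n - 24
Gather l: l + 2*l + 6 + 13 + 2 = 3*l + 21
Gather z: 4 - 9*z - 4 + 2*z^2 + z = 2*z^2 - 8*z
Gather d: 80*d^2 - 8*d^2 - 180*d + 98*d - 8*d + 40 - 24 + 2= 72*d^2 - 90*d + 18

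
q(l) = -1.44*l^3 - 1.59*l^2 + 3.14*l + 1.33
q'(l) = -4.32*l^2 - 3.18*l + 3.14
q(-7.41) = 476.65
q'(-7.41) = -210.50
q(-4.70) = 100.95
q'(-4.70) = -77.34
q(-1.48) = -2.13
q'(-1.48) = -1.62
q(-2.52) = 6.36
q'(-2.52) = -16.28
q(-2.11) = 1.15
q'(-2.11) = -9.38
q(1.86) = -7.60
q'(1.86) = -17.72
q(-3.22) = 22.81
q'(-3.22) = -31.41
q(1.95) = -9.27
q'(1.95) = -19.49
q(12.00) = -2678.27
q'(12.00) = -657.10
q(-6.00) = 236.29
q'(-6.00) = -133.30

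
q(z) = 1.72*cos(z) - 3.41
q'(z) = -1.72*sin(z)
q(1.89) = -3.95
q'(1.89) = -1.63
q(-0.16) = -1.71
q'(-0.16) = 0.27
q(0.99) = -2.47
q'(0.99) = -1.44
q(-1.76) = -3.73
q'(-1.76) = 1.69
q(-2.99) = -5.11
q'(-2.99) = 0.26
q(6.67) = -1.82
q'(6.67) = -0.65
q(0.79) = -2.20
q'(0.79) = -1.22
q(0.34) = -1.79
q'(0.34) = -0.57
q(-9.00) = -4.98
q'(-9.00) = 0.71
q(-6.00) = -1.76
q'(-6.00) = -0.48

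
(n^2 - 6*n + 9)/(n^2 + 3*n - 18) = (n - 3)/(n + 6)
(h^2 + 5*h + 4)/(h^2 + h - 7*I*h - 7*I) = (h + 4)/(h - 7*I)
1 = 1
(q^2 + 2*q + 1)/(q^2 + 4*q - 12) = (q^2 + 2*q + 1)/(q^2 + 4*q - 12)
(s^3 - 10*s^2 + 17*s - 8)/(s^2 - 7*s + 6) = (s^2 - 9*s + 8)/(s - 6)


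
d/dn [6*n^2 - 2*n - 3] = 12*n - 2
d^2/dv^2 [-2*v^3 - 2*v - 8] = -12*v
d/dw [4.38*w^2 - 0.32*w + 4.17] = 8.76*w - 0.32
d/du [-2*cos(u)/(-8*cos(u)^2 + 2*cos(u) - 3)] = 2*(-sin(u) + 2*sin(3*u))/(2*cos(u) - 4*cos(2*u) - 7)^2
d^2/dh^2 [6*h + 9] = 0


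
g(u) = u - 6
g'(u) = 1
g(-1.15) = -7.15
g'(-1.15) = 1.00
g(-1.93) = -7.93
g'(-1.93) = 1.00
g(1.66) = -4.34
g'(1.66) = 1.00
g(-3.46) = -9.46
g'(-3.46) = 1.00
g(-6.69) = -12.69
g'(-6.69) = 1.00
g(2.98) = -3.02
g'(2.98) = 1.00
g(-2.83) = -8.83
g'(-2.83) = 1.00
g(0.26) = -5.74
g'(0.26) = 1.00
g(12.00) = 6.00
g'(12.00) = 1.00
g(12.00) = 6.00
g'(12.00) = 1.00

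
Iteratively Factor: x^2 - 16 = (x - 4)*(x + 4)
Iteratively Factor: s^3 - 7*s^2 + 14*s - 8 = (s - 1)*(s^2 - 6*s + 8) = (s - 2)*(s - 1)*(s - 4)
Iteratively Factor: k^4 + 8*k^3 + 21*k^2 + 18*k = (k)*(k^3 + 8*k^2 + 21*k + 18) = k*(k + 3)*(k^2 + 5*k + 6) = k*(k + 2)*(k + 3)*(k + 3)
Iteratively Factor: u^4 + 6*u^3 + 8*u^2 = (u)*(u^3 + 6*u^2 + 8*u) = u*(u + 4)*(u^2 + 2*u) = u*(u + 2)*(u + 4)*(u)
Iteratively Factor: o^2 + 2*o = (o + 2)*(o)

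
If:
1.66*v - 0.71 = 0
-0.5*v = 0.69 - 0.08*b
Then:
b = 11.30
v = 0.43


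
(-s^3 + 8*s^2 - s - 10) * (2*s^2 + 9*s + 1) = -2*s^5 + 7*s^4 + 69*s^3 - 21*s^2 - 91*s - 10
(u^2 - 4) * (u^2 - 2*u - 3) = u^4 - 2*u^3 - 7*u^2 + 8*u + 12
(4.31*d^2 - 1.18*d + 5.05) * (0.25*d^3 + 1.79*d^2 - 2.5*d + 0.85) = 1.0775*d^5 + 7.4199*d^4 - 11.6247*d^3 + 15.653*d^2 - 13.628*d + 4.2925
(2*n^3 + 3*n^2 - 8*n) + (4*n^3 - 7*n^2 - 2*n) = 6*n^3 - 4*n^2 - 10*n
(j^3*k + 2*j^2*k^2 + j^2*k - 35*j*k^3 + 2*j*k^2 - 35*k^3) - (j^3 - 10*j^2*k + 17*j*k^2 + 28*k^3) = j^3*k - j^3 + 2*j^2*k^2 + 11*j^2*k - 35*j*k^3 - 15*j*k^2 - 63*k^3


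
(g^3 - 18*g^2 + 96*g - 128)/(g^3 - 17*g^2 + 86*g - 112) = (g - 8)/(g - 7)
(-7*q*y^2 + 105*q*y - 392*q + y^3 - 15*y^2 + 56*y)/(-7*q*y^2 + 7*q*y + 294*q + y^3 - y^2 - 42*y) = (y - 8)/(y + 6)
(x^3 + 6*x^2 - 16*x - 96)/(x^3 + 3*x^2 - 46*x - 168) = (x - 4)/(x - 7)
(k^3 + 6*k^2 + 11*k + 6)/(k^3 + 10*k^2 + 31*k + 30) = (k + 1)/(k + 5)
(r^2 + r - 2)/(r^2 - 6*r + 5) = (r + 2)/(r - 5)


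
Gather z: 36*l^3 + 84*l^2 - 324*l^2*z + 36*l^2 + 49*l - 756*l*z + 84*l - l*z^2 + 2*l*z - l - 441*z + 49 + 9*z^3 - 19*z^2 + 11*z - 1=36*l^3 + 120*l^2 + 132*l + 9*z^3 + z^2*(-l - 19) + z*(-324*l^2 - 754*l - 430) + 48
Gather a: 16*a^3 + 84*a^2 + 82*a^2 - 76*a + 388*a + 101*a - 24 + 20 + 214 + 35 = 16*a^3 + 166*a^2 + 413*a + 245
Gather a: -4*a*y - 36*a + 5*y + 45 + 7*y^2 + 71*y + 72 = a*(-4*y - 36) + 7*y^2 + 76*y + 117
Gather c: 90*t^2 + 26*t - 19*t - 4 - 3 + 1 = 90*t^2 + 7*t - 6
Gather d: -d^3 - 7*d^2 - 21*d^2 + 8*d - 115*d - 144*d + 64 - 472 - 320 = -d^3 - 28*d^2 - 251*d - 728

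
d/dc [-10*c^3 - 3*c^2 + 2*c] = -30*c^2 - 6*c + 2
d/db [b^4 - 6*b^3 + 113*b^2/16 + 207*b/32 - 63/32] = 4*b^3 - 18*b^2 + 113*b/8 + 207/32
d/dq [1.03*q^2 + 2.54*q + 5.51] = 2.06*q + 2.54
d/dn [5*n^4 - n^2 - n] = 20*n^3 - 2*n - 1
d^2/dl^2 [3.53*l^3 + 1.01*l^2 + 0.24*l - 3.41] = 21.18*l + 2.02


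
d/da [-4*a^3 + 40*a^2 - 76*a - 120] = -12*a^2 + 80*a - 76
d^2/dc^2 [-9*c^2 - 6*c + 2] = -18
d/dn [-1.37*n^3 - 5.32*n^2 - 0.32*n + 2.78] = -4.11*n^2 - 10.64*n - 0.32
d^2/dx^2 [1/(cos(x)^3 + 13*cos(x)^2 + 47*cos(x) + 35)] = ((191*cos(x) + 104*cos(2*x) + 9*cos(3*x))*(cos(x)^3 + 13*cos(x)^2 + 47*cos(x) + 35)/4 + 2*(3*cos(x)^2 + 26*cos(x) + 47)^2*sin(x)^2)/(cos(x)^3 + 13*cos(x)^2 + 47*cos(x) + 35)^3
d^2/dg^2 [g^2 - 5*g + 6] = 2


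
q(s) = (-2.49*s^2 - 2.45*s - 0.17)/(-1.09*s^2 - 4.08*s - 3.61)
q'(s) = (-4.98*s - 2.45)/(-1.09*s^2 - 4.08*s - 3.61) + (2.18*s + 4.08)*(-2.49*s^2 - 2.45*s - 0.17)/(-1.09*s^2 - 4.08*s - 3.61)^2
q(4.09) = 1.35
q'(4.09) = 0.14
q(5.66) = 1.52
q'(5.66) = 0.09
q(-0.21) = -0.08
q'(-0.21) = 0.61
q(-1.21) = 3.16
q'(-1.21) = -30.24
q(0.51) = 0.35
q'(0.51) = 0.53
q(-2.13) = -46.22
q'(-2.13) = 252.99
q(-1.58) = -21.81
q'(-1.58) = -73.21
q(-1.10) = 1.11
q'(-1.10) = -11.09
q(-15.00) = 2.79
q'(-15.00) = 0.04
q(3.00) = 1.17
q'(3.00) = 0.19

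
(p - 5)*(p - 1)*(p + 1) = p^3 - 5*p^2 - p + 5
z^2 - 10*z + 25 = (z - 5)^2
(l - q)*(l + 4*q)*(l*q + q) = l^3*q + 3*l^2*q^2 + l^2*q - 4*l*q^3 + 3*l*q^2 - 4*q^3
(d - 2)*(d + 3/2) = d^2 - d/2 - 3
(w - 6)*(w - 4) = w^2 - 10*w + 24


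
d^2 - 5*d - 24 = (d - 8)*(d + 3)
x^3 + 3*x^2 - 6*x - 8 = (x - 2)*(x + 1)*(x + 4)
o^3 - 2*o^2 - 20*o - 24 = (o - 6)*(o + 2)^2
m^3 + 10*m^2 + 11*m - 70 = (m - 2)*(m + 5)*(m + 7)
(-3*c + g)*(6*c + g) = -18*c^2 + 3*c*g + g^2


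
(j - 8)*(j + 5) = j^2 - 3*j - 40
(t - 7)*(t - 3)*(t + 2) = t^3 - 8*t^2 + t + 42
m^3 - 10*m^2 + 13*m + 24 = (m - 8)*(m - 3)*(m + 1)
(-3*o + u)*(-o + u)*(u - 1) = 3*o^2*u - 3*o^2 - 4*o*u^2 + 4*o*u + u^3 - u^2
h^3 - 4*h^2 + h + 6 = (h - 3)*(h - 2)*(h + 1)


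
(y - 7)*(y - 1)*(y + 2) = y^3 - 6*y^2 - 9*y + 14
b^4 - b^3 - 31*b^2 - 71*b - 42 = (b - 7)*(b + 1)*(b + 2)*(b + 3)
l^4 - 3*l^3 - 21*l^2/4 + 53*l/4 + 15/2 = (l - 3)*(l - 5/2)*(l + 1/2)*(l + 2)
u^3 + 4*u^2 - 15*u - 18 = (u - 3)*(u + 1)*(u + 6)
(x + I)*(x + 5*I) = x^2 + 6*I*x - 5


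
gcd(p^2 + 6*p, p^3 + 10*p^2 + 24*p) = p^2 + 6*p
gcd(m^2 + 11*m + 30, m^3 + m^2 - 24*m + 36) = m + 6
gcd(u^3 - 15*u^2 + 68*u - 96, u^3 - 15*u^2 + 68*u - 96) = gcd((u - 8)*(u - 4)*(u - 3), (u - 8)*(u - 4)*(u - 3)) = u^3 - 15*u^2 + 68*u - 96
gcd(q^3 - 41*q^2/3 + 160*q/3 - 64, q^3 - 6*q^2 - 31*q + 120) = q^2 - 11*q + 24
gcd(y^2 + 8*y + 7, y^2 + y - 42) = y + 7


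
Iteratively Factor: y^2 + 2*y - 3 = (y + 3)*(y - 1)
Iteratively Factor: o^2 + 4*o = (o)*(o + 4)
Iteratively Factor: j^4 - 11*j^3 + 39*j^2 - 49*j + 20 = (j - 1)*(j^3 - 10*j^2 + 29*j - 20) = (j - 5)*(j - 1)*(j^2 - 5*j + 4) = (j - 5)*(j - 1)^2*(j - 4)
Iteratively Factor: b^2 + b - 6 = (b + 3)*(b - 2)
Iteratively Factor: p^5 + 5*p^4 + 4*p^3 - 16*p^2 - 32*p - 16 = (p + 2)*(p^4 + 3*p^3 - 2*p^2 - 12*p - 8) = (p + 2)^2*(p^3 + p^2 - 4*p - 4) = (p + 2)^3*(p^2 - p - 2) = (p - 2)*(p + 2)^3*(p + 1)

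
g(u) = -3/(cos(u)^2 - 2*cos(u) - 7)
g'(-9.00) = -0.25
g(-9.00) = 0.69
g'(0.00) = 0.00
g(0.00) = 0.38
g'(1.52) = 0.11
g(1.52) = 0.42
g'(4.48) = -0.17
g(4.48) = 0.46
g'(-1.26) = -0.07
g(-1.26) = 0.40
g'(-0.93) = -0.03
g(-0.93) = 0.38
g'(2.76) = 0.23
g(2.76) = 0.70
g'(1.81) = 0.17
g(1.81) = 0.46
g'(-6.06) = 0.00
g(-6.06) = 0.38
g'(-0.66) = -0.01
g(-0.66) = 0.38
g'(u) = -3*(2*sin(u)*cos(u) - 2*sin(u))/(cos(u)^2 - 2*cos(u) - 7)^2 = 6*(1 - cos(u))*sin(u)/(sin(u)^2 + 2*cos(u) + 6)^2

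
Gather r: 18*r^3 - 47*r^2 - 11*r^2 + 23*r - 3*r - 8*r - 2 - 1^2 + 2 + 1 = 18*r^3 - 58*r^2 + 12*r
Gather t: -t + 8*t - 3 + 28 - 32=7*t - 7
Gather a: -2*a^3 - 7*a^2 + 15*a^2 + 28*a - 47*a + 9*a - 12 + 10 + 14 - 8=-2*a^3 + 8*a^2 - 10*a + 4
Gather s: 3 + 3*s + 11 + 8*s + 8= 11*s + 22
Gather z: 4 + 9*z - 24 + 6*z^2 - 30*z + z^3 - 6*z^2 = z^3 - 21*z - 20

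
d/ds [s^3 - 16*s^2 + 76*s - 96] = 3*s^2 - 32*s + 76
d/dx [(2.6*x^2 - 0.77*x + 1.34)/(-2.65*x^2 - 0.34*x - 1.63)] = (-2.9245*x^2 - 1.374*x + 1.7107)/(7.0225*x^4 + 1.802*x^3 + 8.7546*x^2 + 1.1084*x + 2.6569)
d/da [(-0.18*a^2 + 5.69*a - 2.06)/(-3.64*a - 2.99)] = (0.6552*a^2 + 1.0764*a - 24.5115)/(13.2496*a^2 + 21.7672*a + 8.9401)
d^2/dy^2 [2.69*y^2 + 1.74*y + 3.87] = 5.38000000000000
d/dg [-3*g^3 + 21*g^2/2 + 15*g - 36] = -9*g^2 + 21*g + 15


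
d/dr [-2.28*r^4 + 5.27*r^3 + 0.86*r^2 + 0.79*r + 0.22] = -9.12*r^3 + 15.81*r^2 + 1.72*r + 0.79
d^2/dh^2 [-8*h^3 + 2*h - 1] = -48*h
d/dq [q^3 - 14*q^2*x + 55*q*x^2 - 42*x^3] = 3*q^2 - 28*q*x + 55*x^2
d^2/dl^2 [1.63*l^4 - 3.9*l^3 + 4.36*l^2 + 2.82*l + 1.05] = 19.56*l^2 - 23.4*l + 8.72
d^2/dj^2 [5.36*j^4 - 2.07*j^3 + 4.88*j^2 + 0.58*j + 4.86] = 64.32*j^2 - 12.42*j + 9.76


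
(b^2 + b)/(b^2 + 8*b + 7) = b/(b + 7)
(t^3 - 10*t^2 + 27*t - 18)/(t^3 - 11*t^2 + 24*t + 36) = (t^2 - 4*t + 3)/(t^2 - 5*t - 6)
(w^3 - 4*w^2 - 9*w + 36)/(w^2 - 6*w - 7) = (-w^3 + 4*w^2 + 9*w - 36)/(-w^2 + 6*w + 7)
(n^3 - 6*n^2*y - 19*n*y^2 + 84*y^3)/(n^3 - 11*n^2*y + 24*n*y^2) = (-n^2 + 3*n*y + 28*y^2)/(n*(-n + 8*y))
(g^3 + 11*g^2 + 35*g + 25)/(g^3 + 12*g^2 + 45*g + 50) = (g + 1)/(g + 2)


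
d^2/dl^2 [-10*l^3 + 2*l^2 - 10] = 4 - 60*l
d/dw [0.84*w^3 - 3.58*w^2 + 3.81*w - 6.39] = 2.52*w^2 - 7.16*w + 3.81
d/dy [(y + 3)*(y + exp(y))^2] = (y + exp(y))*(y + 2*(y + 3)*(exp(y) + 1) + exp(y))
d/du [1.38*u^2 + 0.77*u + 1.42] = 2.76*u + 0.77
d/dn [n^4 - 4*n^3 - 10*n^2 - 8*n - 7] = 4*n^3 - 12*n^2 - 20*n - 8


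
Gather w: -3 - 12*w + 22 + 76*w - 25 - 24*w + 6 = 40*w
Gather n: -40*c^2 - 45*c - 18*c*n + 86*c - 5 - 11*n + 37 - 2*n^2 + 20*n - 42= -40*c^2 + 41*c - 2*n^2 + n*(9 - 18*c) - 10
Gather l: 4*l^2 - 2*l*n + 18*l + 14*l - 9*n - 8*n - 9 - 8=4*l^2 + l*(32 - 2*n) - 17*n - 17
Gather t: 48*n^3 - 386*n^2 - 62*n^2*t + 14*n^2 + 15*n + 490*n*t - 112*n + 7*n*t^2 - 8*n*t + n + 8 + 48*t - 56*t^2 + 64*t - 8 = 48*n^3 - 372*n^2 - 96*n + t^2*(7*n - 56) + t*(-62*n^2 + 482*n + 112)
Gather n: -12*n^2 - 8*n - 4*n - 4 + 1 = -12*n^2 - 12*n - 3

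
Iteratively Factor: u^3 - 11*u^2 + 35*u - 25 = (u - 5)*(u^2 - 6*u + 5) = (u - 5)^2*(u - 1)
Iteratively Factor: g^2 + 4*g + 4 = (g + 2)*(g + 2)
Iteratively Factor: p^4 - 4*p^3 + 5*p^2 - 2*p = (p - 1)*(p^3 - 3*p^2 + 2*p) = p*(p - 1)*(p^2 - 3*p + 2) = p*(p - 2)*(p - 1)*(p - 1)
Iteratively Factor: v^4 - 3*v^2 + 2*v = (v - 1)*(v^3 + v^2 - 2*v) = (v - 1)*(v + 2)*(v^2 - v) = v*(v - 1)*(v + 2)*(v - 1)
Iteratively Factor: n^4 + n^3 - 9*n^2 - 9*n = (n + 3)*(n^3 - 2*n^2 - 3*n) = n*(n + 3)*(n^2 - 2*n - 3) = n*(n - 3)*(n + 3)*(n + 1)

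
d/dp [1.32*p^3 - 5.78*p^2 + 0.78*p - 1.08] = 3.96*p^2 - 11.56*p + 0.78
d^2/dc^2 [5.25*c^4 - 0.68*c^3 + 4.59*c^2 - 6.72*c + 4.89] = 63.0*c^2 - 4.08*c + 9.18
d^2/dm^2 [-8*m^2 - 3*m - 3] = -16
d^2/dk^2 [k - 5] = 0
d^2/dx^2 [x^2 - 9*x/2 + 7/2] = 2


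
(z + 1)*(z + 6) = z^2 + 7*z + 6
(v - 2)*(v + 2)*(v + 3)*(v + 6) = v^4 + 9*v^3 + 14*v^2 - 36*v - 72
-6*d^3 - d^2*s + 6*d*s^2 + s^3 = (-d + s)*(d + s)*(6*d + s)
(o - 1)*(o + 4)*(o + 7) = o^3 + 10*o^2 + 17*o - 28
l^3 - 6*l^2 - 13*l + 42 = (l - 7)*(l - 2)*(l + 3)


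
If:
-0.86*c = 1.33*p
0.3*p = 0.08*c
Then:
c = 0.00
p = 0.00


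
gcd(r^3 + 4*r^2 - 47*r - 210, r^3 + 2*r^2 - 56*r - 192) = r + 6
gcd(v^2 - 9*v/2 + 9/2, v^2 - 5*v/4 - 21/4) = v - 3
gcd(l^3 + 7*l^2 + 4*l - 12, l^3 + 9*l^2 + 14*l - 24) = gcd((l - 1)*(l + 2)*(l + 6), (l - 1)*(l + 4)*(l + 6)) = l^2 + 5*l - 6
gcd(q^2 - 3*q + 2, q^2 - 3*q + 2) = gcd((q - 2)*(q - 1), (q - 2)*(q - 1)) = q^2 - 3*q + 2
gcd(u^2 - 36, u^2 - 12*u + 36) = u - 6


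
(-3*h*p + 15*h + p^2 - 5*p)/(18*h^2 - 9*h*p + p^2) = (p - 5)/(-6*h + p)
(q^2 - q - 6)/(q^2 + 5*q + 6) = (q - 3)/(q + 3)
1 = 1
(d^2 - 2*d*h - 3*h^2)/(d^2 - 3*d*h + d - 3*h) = (d + h)/(d + 1)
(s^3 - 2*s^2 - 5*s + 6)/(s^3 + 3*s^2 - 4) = (s - 3)/(s + 2)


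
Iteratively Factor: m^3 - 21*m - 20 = (m - 5)*(m^2 + 5*m + 4) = (m - 5)*(m + 1)*(m + 4)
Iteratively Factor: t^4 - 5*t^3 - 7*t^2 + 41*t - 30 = (t - 5)*(t^3 - 7*t + 6) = (t - 5)*(t - 1)*(t^2 + t - 6) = (t - 5)*(t - 1)*(t + 3)*(t - 2)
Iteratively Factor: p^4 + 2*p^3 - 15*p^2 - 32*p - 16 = (p + 4)*(p^3 - 2*p^2 - 7*p - 4) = (p + 1)*(p + 4)*(p^2 - 3*p - 4) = (p - 4)*(p + 1)*(p + 4)*(p + 1)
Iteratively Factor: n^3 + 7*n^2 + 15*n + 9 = (n + 1)*(n^2 + 6*n + 9) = (n + 1)*(n + 3)*(n + 3)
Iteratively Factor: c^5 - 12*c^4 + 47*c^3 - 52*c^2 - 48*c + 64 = (c - 1)*(c^4 - 11*c^3 + 36*c^2 - 16*c - 64) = (c - 4)*(c - 1)*(c^3 - 7*c^2 + 8*c + 16) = (c - 4)*(c - 1)*(c + 1)*(c^2 - 8*c + 16) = (c - 4)^2*(c - 1)*(c + 1)*(c - 4)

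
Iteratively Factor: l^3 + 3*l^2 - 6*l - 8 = (l - 2)*(l^2 + 5*l + 4) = (l - 2)*(l + 1)*(l + 4)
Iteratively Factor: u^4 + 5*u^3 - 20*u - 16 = (u - 2)*(u^3 + 7*u^2 + 14*u + 8) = (u - 2)*(u + 1)*(u^2 + 6*u + 8) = (u - 2)*(u + 1)*(u + 4)*(u + 2)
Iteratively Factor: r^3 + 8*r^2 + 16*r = (r + 4)*(r^2 + 4*r) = r*(r + 4)*(r + 4)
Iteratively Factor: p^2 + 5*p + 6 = (p + 3)*(p + 2)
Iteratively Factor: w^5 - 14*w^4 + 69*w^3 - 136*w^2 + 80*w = (w - 4)*(w^4 - 10*w^3 + 29*w^2 - 20*w) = w*(w - 4)*(w^3 - 10*w^2 + 29*w - 20) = w*(w - 4)*(w - 1)*(w^2 - 9*w + 20) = w*(w - 4)^2*(w - 1)*(w - 5)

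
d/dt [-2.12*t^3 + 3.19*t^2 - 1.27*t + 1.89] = -6.36*t^2 + 6.38*t - 1.27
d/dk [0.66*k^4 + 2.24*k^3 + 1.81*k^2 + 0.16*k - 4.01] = 2.64*k^3 + 6.72*k^2 + 3.62*k + 0.16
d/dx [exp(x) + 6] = exp(x)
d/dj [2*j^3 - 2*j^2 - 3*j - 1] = 6*j^2 - 4*j - 3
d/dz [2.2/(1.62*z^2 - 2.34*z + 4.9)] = (5.148 - 7.128*z)/(1.62*z^2 - 2.34*z + 4.9)^2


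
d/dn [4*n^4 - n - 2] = 16*n^3 - 1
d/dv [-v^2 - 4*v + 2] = -2*v - 4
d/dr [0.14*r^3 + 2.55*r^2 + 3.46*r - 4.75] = 0.42*r^2 + 5.1*r + 3.46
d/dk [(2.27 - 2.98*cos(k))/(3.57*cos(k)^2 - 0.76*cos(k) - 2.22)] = (-10.6386*cos(k)^2 + 16.2078*cos(k) - 8.3408)*sin(k)/(12.7449*cos(k)^4 - 5.4264*cos(k)^3 - 15.2732*cos(k)^2 + 3.3744*cos(k) + 4.9284)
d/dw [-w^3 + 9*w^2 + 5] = 3*w*(6 - w)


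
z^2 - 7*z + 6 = (z - 6)*(z - 1)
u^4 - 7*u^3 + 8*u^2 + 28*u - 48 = (u - 4)*(u - 3)*(u - 2)*(u + 2)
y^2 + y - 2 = (y - 1)*(y + 2)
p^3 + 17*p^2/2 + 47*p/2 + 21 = (p + 2)*(p + 3)*(p + 7/2)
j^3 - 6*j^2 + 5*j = j*(j - 5)*(j - 1)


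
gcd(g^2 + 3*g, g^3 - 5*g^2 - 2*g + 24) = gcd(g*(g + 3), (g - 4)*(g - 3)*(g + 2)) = 1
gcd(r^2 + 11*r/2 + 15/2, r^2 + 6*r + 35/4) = r + 5/2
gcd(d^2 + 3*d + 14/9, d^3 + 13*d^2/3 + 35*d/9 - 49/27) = d + 7/3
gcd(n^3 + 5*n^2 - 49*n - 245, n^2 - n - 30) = n + 5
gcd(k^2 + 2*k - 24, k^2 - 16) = k - 4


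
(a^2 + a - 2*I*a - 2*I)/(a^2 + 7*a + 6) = (a - 2*I)/(a + 6)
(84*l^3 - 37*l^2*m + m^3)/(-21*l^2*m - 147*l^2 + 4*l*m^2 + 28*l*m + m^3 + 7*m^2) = (-4*l + m)/(m + 7)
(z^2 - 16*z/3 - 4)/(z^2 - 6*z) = (z + 2/3)/z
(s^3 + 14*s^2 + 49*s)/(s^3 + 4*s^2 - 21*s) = (s + 7)/(s - 3)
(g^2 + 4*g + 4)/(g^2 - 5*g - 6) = (g^2 + 4*g + 4)/(g^2 - 5*g - 6)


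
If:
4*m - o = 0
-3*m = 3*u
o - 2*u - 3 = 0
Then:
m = 1/2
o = 2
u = -1/2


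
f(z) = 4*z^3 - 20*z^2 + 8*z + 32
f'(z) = 12*z^2 - 40*z + 8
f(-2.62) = -198.19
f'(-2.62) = 195.17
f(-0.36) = 26.34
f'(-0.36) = 23.96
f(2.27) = -6.11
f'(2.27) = -20.97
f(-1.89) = -81.57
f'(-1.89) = 126.47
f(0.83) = 27.15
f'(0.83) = -16.93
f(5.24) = 100.28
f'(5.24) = 127.89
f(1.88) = 2.93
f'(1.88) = -24.79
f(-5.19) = -1107.44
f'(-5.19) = 538.83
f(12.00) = 4160.00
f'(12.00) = 1256.00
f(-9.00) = -4576.00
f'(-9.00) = 1340.00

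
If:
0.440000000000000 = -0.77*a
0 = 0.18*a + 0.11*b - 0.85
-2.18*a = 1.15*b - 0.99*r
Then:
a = -0.57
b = 8.66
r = 8.80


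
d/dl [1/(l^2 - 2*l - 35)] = 2*(1 - l)/(-l^2 + 2*l + 35)^2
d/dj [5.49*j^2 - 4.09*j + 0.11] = 10.98*j - 4.09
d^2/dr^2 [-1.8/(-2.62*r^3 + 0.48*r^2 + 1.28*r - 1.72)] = ((1.728 - 28.296*r)*(2.62*r^3 - 0.48*r^2 - 1.28*r + 1.72) + 1.8*(-15.72*r^2 + 1.92*r + 2.56)*(-7.86*r^2 + 0.96*r + 1.28))/(2.62*r^3 - 0.48*r^2 - 1.28*r + 1.72)^3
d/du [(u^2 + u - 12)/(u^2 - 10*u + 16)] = (-11*u^2 + 56*u - 104)/(u^4 - 20*u^3 + 132*u^2 - 320*u + 256)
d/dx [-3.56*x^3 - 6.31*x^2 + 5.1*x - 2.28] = -10.68*x^2 - 12.62*x + 5.1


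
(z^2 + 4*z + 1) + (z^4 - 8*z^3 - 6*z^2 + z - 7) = z^4 - 8*z^3 - 5*z^2 + 5*z - 6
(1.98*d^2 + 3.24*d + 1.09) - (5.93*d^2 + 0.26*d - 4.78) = -3.95*d^2 + 2.98*d + 5.87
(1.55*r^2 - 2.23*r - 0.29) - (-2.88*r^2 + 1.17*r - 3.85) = 4.43*r^2 - 3.4*r + 3.56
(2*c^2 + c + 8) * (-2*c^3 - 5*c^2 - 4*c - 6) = -4*c^5 - 12*c^4 - 29*c^3 - 56*c^2 - 38*c - 48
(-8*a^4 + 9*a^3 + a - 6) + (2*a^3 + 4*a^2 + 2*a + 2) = -8*a^4 + 11*a^3 + 4*a^2 + 3*a - 4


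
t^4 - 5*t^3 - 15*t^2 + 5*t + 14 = (t - 7)*(t - 1)*(t + 1)*(t + 2)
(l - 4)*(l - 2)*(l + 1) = l^3 - 5*l^2 + 2*l + 8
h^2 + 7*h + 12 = (h + 3)*(h + 4)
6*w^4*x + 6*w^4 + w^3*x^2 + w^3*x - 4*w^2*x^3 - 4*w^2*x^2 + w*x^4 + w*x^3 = (-3*w + x)*(-2*w + x)*(w + x)*(w*x + w)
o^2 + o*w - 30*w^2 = (o - 5*w)*(o + 6*w)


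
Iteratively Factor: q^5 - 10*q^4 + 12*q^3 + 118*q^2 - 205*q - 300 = (q - 5)*(q^4 - 5*q^3 - 13*q^2 + 53*q + 60) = (q - 5)*(q + 3)*(q^3 - 8*q^2 + 11*q + 20) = (q - 5)*(q - 4)*(q + 3)*(q^2 - 4*q - 5) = (q - 5)^2*(q - 4)*(q + 3)*(q + 1)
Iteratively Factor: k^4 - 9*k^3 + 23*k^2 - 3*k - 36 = (k + 1)*(k^3 - 10*k^2 + 33*k - 36) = (k - 4)*(k + 1)*(k^2 - 6*k + 9) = (k - 4)*(k - 3)*(k + 1)*(k - 3)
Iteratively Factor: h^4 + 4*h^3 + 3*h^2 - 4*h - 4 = (h + 2)*(h^3 + 2*h^2 - h - 2) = (h + 1)*(h + 2)*(h^2 + h - 2) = (h - 1)*(h + 1)*(h + 2)*(h + 2)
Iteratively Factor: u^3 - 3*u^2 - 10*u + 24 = (u - 4)*(u^2 + u - 6) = (u - 4)*(u + 3)*(u - 2)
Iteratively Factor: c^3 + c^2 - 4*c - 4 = (c + 2)*(c^2 - c - 2) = (c + 1)*(c + 2)*(c - 2)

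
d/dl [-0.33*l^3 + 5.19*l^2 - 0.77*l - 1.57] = -0.99*l^2 + 10.38*l - 0.77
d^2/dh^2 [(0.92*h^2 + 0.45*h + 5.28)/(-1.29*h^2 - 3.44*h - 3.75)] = (-1.77635683940025e-15*h^4 + 6.667494*h^3 - 26.015688*h^2 - 127.521918*h - 88.143816)/(2.146689*h^6 + 17.173512*h^5 + 64.517157*h^4 + 140.553584*h^3 + 187.549875*h^2 + 145.125*h + 52.734375)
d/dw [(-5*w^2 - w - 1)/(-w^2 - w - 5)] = 4*(w^2 + 12*w + 1)/(w^4 + 2*w^3 + 11*w^2 + 10*w + 25)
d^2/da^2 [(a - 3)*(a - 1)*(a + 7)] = 6*a + 6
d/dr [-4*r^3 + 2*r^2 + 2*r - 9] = -12*r^2 + 4*r + 2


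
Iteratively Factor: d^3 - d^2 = (d)*(d^2 - d) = d*(d - 1)*(d)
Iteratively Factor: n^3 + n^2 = (n)*(n^2 + n) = n*(n + 1)*(n)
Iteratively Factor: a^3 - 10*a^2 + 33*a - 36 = (a - 3)*(a^2 - 7*a + 12) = (a - 3)^2*(a - 4)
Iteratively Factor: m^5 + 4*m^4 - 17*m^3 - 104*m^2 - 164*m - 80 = (m - 5)*(m^4 + 9*m^3 + 28*m^2 + 36*m + 16) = (m - 5)*(m + 2)*(m^3 + 7*m^2 + 14*m + 8) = (m - 5)*(m + 1)*(m + 2)*(m^2 + 6*m + 8) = (m - 5)*(m + 1)*(m + 2)*(m + 4)*(m + 2)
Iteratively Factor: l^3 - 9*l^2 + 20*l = (l - 4)*(l^2 - 5*l) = (l - 5)*(l - 4)*(l)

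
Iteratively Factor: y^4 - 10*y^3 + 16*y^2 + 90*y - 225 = (y - 3)*(y^3 - 7*y^2 - 5*y + 75) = (y - 5)*(y - 3)*(y^2 - 2*y - 15) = (y - 5)^2*(y - 3)*(y + 3)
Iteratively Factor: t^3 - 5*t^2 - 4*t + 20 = (t + 2)*(t^2 - 7*t + 10) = (t - 2)*(t + 2)*(t - 5)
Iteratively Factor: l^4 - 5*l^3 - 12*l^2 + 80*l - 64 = (l - 1)*(l^3 - 4*l^2 - 16*l + 64) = (l - 4)*(l - 1)*(l^2 - 16) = (l - 4)*(l - 1)*(l + 4)*(l - 4)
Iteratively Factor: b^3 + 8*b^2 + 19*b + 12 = (b + 1)*(b^2 + 7*b + 12) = (b + 1)*(b + 3)*(b + 4)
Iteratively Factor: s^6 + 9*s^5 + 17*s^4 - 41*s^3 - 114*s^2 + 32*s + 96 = (s + 4)*(s^5 + 5*s^4 - 3*s^3 - 29*s^2 + 2*s + 24) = (s + 3)*(s + 4)*(s^4 + 2*s^3 - 9*s^2 - 2*s + 8) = (s - 1)*(s + 3)*(s + 4)*(s^3 + 3*s^2 - 6*s - 8) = (s - 2)*(s - 1)*(s + 3)*(s + 4)*(s^2 + 5*s + 4) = (s - 2)*(s - 1)*(s + 3)*(s + 4)^2*(s + 1)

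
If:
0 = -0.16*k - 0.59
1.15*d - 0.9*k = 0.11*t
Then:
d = 0.0956521739130435*t - 2.88586956521739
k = -3.69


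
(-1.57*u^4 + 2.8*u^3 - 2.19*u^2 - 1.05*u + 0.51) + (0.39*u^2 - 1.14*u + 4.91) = -1.57*u^4 + 2.8*u^3 - 1.8*u^2 - 2.19*u + 5.42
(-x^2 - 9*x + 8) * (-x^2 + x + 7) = x^4 + 8*x^3 - 24*x^2 - 55*x + 56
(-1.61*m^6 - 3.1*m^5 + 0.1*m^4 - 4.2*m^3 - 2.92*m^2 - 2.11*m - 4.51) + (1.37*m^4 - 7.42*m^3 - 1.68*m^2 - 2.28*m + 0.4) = -1.61*m^6 - 3.1*m^5 + 1.47*m^4 - 11.62*m^3 - 4.6*m^2 - 4.39*m - 4.11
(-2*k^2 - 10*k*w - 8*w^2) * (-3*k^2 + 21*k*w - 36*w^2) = 6*k^4 - 12*k^3*w - 114*k^2*w^2 + 192*k*w^3 + 288*w^4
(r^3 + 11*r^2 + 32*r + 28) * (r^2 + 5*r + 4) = r^5 + 16*r^4 + 91*r^3 + 232*r^2 + 268*r + 112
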